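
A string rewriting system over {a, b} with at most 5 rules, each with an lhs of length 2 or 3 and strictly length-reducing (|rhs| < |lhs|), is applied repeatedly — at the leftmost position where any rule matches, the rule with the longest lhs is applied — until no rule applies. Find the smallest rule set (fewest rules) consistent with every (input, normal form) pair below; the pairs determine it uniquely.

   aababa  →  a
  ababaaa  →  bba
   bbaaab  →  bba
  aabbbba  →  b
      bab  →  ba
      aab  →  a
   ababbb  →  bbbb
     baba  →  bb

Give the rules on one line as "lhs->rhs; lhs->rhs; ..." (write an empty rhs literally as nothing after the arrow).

aa->a; aab->a; ab->a; aba->b

  | aababa => aaba => aa => a
  | ababaaa => bbaaa => bbaa => bba
  | bbaaab => bbaab => bba
  | aabbbba => abbba => abba => aba => b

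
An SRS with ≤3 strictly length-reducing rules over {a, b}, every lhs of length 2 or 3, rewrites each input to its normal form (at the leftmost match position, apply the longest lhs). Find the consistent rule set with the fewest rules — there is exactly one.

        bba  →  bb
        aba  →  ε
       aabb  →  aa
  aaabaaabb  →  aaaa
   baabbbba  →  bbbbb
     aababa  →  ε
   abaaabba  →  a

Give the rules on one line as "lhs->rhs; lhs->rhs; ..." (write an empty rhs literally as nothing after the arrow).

  | bba => bb
  | aba => ε
  | aabb => aab => aa
  | aaabaaabb => aaaabb => aaaab => aaaa

ab->a; aba->; ba->b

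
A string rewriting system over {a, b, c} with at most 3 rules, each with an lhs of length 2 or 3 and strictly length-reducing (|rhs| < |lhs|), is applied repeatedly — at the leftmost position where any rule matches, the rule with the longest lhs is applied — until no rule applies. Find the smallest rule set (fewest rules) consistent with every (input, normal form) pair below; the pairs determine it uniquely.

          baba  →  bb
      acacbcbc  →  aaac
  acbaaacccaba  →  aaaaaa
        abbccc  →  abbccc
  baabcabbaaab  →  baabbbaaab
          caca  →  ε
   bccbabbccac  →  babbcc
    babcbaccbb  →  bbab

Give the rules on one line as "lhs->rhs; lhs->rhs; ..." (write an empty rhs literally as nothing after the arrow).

aba->b; ca->; cb->a

  | baba => bb
  | acacbcbc => acbcbc => aacbc => aaac
  | acbaaacccaba => aaaaacccaba => aaaaaccba => aaaaacaa => aaaaaa
  | abbccc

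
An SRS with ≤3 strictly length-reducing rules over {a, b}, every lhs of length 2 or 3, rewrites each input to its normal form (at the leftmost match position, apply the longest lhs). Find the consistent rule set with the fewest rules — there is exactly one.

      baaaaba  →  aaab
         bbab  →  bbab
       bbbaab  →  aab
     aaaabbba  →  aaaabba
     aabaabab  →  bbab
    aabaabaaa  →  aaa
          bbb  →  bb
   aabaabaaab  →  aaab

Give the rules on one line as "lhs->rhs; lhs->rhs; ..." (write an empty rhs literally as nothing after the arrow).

  | baaaaba => aaaaba => aaab
  | bbab
  | bbbaab => bbaab => baab => aab
  | aaaabbba => aaaabba

aba->b; baa->aa; bbb->bb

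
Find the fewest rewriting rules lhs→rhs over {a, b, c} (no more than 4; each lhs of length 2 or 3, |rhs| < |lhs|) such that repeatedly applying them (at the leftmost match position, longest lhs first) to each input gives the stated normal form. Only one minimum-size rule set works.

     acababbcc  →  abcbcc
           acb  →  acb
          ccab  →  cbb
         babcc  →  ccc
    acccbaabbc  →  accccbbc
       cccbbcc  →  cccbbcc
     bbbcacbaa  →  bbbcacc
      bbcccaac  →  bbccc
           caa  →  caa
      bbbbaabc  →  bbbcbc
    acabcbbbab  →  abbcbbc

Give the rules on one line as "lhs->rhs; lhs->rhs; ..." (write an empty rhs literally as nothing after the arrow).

  | acababbcc => abbabbcc => abcbcc
  | acb
  | ccab => cbb
  | babcc => ccc

aac->; baa->c; bab->c; cab->bb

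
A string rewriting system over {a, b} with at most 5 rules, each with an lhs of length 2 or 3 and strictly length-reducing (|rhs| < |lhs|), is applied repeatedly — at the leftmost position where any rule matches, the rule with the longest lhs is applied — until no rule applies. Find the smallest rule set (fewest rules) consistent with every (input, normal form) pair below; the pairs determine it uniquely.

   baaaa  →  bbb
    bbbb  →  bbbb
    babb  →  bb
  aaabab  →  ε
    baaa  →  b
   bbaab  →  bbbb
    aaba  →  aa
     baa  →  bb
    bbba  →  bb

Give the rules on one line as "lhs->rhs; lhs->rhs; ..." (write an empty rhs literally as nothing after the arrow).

  | baaaa => bbaa => bbb
  | bbbb
  | babb => bb
  | aaabab => abab => ab => ε

aaa->a; ab->; ba->; baa->bb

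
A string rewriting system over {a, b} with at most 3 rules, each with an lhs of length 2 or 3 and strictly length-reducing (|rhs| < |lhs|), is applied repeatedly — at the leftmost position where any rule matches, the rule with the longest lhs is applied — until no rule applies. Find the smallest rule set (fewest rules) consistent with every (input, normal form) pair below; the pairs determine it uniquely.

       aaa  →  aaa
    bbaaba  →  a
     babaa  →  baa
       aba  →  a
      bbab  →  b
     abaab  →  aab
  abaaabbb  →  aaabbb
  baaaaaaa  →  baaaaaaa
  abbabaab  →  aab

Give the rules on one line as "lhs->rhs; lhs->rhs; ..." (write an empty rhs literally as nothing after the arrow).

aba->a; bba->

  | aaa
  | bbaaba => aba => a
  | babaa => baa
  | aba => a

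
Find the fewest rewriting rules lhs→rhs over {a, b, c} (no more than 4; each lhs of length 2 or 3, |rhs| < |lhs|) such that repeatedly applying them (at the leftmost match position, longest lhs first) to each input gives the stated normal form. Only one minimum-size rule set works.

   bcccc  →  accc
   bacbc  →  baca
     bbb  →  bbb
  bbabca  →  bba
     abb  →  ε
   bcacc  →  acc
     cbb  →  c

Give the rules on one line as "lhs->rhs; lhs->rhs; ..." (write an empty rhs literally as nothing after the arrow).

aa->a; abb->; bc->a; cbb->c

  | bcccc => accc
  | bacbc => baca
  | bbb
  | bbabca => bbaaa => bbaa => bba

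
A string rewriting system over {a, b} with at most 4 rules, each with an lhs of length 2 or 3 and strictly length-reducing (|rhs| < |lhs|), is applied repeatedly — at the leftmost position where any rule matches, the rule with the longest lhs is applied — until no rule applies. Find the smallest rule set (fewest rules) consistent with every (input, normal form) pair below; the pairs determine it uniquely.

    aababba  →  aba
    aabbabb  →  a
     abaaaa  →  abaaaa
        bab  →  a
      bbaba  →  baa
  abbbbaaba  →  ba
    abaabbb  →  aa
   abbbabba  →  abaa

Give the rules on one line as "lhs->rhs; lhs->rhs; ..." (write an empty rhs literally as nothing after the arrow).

  | aababba => babba => aba
  | aabbabb => bbabb => bab => a
  | abaaaa
  | bab => a

aab->b; bab->a; bbb->ba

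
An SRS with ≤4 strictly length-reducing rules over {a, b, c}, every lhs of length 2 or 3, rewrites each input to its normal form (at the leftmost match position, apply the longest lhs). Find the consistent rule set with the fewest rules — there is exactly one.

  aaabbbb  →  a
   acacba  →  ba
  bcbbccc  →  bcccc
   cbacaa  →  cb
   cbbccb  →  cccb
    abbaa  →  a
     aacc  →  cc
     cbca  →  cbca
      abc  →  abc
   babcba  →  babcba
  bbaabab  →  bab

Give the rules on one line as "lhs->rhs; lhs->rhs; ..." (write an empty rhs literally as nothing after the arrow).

  | aaabbbb => abbbb => abb => a
  | acacba => acba => ba
  | bcbbccc => bcccc
  | cbacaa => cbaa => cb

aa->; ac->; bb->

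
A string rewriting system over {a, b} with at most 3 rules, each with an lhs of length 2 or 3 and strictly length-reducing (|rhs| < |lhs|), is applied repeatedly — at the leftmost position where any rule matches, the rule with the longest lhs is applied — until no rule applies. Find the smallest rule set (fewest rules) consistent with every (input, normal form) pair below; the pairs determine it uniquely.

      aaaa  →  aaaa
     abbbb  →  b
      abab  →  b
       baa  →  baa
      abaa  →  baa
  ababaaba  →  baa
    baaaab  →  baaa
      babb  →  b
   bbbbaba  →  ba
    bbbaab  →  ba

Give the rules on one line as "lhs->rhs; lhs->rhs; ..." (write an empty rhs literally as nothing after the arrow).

  | aaaa
  | abbbb => bbbb => bbb => bb => b
  | abab => bab => bb => b
  | baa

aab->a; ab->b; bb->b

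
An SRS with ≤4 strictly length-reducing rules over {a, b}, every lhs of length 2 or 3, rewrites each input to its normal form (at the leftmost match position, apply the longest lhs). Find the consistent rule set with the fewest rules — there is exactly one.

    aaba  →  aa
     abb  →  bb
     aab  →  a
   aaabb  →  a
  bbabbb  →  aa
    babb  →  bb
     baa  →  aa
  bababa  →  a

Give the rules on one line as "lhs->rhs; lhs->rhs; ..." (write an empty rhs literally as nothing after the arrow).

  | aaba => aa
  | abb => bb
  | aab => a
  | aaabb => aab => a

aab->a; ab->b; ba->a; bbb->aa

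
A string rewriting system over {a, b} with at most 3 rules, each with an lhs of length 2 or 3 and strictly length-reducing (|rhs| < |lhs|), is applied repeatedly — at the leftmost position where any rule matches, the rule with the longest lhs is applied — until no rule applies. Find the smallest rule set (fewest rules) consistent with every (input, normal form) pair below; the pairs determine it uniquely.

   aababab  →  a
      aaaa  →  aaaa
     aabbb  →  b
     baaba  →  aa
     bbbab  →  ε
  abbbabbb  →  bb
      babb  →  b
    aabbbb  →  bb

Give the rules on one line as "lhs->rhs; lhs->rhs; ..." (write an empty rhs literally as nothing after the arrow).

ab->; ba->a

  | aababab => aabab => aab => a
  | aaaa
  | aabbb => abb => b
  | baaba => aaba => aa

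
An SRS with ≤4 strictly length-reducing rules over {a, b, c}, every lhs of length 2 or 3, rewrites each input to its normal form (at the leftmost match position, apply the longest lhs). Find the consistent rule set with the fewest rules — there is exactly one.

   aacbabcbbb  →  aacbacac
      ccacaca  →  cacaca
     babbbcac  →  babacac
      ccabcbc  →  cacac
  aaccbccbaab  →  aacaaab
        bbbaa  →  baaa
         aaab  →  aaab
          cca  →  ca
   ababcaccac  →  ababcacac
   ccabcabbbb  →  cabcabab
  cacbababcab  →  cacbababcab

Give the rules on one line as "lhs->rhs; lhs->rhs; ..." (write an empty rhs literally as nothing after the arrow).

bb->c; bbb->ba; bcb->ca; cc->c

  | aacbabcbbb => aacbacabb => aacbacac
  | ccacaca => cacaca
  | babbbcac => babacac
  | ccabcbc => cabcbc => cacac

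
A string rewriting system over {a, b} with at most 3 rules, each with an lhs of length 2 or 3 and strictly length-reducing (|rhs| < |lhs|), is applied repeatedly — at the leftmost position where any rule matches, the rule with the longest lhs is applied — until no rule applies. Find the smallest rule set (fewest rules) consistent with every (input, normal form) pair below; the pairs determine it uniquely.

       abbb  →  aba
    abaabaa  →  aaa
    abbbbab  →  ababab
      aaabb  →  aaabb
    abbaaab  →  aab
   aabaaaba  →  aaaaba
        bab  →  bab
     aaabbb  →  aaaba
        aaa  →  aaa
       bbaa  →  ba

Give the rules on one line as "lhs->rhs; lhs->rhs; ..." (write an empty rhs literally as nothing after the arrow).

baa->a; bbb->ba

  | abbb => aba
  | abaabaa => aabaa => aaa
  | abbbbab => ababab
  | aaabb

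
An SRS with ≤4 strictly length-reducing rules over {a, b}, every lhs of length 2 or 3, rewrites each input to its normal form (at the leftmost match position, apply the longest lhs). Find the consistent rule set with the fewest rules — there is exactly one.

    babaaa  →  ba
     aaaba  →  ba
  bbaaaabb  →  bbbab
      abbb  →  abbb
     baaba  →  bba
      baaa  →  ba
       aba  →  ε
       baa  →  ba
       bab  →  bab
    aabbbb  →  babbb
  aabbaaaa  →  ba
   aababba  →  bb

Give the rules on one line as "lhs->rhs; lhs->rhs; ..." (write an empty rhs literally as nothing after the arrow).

aa->a; aab->ba; aba->

  | babaaa => baa => ba
  | aaaba => aaba => baa => ba
  | bbaaaabb => bbaaabb => bbaabb => bbbab
  | abbb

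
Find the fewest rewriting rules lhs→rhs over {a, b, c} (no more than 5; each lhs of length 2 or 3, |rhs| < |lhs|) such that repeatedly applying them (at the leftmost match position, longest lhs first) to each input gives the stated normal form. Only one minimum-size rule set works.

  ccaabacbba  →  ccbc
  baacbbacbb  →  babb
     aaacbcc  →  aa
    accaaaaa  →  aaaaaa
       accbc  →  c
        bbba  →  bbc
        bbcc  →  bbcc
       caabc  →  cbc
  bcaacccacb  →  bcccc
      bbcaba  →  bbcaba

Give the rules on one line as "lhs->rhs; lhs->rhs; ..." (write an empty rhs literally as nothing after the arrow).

  | ccaabacbba => ccbacbba => ccbba => ccbc
  | baacbbacbb => babacbb => babb
  | aaacbcc => aacc => aac => aa
  | accaaaaa => acaaaaa => aaaaaa

ac->a; acb->; bba->bc; caa->c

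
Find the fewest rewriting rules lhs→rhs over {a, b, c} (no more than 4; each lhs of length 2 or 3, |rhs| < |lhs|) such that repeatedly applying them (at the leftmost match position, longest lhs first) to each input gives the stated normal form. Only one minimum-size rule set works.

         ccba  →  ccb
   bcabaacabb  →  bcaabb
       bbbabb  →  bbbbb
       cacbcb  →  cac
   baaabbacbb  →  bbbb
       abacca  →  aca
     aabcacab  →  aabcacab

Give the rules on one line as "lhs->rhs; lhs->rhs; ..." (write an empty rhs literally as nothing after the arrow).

ba->b; bac->; bcb->

  | ccba => ccb
  | bcabaacabb => bcabacabb => bcaabb
  | bbbabb => bbbbb
  | cacbcb => cac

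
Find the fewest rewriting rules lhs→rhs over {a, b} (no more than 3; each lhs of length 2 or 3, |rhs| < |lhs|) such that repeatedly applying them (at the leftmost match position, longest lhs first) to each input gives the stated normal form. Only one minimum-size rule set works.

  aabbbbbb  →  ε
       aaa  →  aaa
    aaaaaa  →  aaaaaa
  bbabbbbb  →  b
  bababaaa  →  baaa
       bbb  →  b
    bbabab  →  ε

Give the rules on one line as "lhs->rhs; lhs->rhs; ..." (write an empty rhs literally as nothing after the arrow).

  | aabbbbbb => abbbbbb => bbbbbb => bbbb => bb => ε
  | aaa
  | aaaaaa
  | bbabbbbb => abbbbb => bbbbb => bbb => b

ab->b; bb->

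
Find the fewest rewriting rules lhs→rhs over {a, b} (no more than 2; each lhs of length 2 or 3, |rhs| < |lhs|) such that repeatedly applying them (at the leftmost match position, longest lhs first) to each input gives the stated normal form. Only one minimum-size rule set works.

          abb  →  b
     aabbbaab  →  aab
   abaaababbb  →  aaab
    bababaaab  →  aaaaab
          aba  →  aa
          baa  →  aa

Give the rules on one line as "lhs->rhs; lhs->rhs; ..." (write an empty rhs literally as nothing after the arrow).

  | abb => b
  | aabbbaab => abbaab => baab => aab
  | abaaababbb => aaaababbb => aaaaabbb => aaaabb => aaab
  | bababaaab => ababaaab => aabaaab => aaaaab

abb->b; ba->a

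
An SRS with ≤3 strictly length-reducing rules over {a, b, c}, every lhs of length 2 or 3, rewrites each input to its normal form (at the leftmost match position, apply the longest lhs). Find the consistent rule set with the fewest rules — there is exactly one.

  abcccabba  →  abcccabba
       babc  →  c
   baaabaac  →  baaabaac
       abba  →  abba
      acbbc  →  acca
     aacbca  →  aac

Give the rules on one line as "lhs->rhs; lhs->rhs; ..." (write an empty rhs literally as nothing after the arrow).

bab->; bbc->ca; bca->

  | abcccabba
  | babc => c
  | baaabaac
  | abba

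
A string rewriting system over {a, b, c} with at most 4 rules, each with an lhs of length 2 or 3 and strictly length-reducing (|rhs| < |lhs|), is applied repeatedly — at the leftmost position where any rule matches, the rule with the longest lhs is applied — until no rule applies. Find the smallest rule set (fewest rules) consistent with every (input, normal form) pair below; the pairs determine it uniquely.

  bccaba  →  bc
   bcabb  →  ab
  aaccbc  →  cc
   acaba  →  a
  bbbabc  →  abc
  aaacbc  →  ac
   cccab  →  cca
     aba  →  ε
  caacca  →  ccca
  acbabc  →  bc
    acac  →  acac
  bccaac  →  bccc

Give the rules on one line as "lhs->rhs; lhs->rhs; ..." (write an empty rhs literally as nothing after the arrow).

aa->; ba->a; cab->a; cb->

  | bccaba => bcaa => bc
  | bcabb => bab => ab
  | aaccbc => ccbc => cc
  | acaba => aaa => a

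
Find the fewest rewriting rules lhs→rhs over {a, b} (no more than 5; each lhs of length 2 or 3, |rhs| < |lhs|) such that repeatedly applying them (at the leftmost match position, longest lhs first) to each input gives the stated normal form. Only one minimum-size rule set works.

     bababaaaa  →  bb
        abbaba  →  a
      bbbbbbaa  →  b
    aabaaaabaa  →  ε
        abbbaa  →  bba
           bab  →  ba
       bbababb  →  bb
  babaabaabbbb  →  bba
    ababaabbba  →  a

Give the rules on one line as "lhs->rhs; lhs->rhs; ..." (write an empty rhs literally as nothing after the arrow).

aa->b; ab->a; abb->ba; bbb->

  | bababaaaa => baabaaaa => bbbaaaa => aaaa => baa => bb
  | abbaba => baaba => bbba => a
  | bbbbbbaa => bbbaa => aa => b
  | aabaaaabaa => bbaaaabaa => bbbaabaa => aabaa => bbaa => bbb => ε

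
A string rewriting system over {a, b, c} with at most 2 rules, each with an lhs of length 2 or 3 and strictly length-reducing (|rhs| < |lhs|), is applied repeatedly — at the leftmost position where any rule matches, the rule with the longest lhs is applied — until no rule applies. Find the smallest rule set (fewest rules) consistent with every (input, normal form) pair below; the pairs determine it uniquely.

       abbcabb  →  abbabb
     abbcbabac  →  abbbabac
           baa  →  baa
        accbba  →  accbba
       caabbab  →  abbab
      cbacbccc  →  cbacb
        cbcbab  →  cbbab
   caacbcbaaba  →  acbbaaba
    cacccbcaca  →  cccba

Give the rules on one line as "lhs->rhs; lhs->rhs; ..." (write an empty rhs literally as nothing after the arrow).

bc->b; ca->

  | abbcabb => abbabb
  | abbcbabac => abbbabac
  | baa
  | accbba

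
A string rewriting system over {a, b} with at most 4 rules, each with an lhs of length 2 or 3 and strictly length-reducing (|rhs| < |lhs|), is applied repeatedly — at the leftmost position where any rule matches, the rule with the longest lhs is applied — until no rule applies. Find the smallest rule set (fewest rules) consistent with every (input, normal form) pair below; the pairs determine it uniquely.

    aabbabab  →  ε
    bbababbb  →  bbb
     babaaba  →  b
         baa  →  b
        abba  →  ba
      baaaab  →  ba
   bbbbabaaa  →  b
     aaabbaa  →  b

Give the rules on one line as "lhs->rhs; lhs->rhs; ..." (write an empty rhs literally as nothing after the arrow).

  | aabbabab => ababab => abab => ab => ε
  | bbababbb => babbb => bbb
  | babaaba => baaba => baa => b
  | baa => b

aa->; aab->a; ab->; bba->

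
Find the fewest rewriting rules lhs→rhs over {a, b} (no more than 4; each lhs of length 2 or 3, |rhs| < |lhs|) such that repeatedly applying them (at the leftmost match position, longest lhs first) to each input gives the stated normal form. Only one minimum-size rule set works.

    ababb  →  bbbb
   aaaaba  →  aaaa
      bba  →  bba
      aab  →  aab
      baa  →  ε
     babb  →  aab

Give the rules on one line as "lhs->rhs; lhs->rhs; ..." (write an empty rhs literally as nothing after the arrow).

  | ababb => bbbb
  | aaaaba => aaabb => aaaa
  | bba
  | aab

aba->bb; abb->aa; baa->; bab->aa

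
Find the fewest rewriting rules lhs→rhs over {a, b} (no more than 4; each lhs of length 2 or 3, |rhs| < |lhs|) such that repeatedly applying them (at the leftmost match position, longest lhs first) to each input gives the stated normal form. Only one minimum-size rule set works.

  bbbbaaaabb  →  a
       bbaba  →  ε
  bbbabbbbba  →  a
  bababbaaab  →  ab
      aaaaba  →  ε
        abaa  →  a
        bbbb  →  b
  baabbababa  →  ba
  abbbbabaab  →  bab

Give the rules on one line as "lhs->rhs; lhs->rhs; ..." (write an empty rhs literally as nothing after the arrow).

aa->a; aba->; abb->b; bb->a

  | bbbbaaaabb => abbaaaabb => baaaabb => baaabb => baabb => babb => bb => a
  | bbaba => aaba => aba => ε
  | bbbabbbbba => ababbbbba => bbbbba => abbba => bba => aa => a
  | bababbaaab => bbbaaab => abaaab => aab => ab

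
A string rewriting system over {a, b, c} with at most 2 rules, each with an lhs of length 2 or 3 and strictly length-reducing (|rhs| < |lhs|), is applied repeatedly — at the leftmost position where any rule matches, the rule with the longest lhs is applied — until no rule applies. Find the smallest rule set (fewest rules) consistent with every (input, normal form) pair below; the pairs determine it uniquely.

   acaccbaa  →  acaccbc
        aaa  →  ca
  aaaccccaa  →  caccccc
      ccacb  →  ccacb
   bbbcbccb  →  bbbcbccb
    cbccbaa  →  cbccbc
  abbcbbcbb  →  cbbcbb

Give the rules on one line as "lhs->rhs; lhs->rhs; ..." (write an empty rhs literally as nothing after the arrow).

aa->c; abb->

  | acaccbaa => acaccbc
  | aaa => ca
  | aaaccccaa => caccccaa => caccccc
  | ccacb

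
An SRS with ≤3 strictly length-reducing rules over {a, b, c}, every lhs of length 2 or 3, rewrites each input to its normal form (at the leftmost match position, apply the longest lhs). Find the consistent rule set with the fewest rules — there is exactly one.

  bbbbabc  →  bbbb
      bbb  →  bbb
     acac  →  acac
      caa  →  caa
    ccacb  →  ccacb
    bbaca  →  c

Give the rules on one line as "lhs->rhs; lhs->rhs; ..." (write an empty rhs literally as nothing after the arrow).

  | bbbbabc => bbbcbc => bbbbc => bbbb
  | bbb
  | acac
  | caa

ba->c; bc->b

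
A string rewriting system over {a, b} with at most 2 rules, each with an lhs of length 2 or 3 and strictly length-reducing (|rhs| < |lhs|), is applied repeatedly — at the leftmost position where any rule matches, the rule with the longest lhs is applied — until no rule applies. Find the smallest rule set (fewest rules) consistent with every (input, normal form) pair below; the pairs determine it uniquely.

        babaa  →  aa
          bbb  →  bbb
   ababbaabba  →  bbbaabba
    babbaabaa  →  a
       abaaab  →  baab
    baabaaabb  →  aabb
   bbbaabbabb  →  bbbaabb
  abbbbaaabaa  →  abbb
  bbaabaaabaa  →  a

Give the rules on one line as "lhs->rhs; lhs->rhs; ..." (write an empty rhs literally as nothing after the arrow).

aba->b; bab->

  | babaa => aa
  | bbb
  | ababbaabba => bbbaabba
  | babbaabaa => baabaa => baba => a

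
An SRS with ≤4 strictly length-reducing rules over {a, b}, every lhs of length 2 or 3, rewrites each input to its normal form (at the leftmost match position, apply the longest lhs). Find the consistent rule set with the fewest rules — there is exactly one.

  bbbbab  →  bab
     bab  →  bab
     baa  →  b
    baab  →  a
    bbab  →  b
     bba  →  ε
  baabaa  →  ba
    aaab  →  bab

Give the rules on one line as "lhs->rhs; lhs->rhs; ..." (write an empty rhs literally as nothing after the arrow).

  | bbbbab => abbab => aaab => bab
  | bab
  | baa => b
  | baab => bb => a

aa->; aaa->ba; bb->a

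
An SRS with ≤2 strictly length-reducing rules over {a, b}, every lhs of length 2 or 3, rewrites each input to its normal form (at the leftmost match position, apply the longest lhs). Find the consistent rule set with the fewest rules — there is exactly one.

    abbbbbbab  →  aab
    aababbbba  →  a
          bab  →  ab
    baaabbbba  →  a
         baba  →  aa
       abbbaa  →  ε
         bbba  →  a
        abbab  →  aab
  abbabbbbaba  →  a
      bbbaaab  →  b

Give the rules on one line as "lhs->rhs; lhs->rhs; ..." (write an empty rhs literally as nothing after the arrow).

aaa->; ba->a

  | abbbbbbab => abbbbbab => abbbbab => abbbab => abbab => abab => aab
  | aababbbba => aaabbbba => bbbba => bbba => bba => ba => a
  | bab => ab
  | baaabbbba => aaabbbba => bbbba => bbba => bba => ba => a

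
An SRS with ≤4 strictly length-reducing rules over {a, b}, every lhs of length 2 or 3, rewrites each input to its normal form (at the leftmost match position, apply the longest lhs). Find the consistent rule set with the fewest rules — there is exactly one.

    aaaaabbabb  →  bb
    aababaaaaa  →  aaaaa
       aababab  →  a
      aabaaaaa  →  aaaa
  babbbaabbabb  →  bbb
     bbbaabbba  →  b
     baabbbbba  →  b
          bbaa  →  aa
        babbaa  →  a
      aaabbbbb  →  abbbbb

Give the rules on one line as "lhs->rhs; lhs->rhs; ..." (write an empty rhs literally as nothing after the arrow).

  | aaaaabbabb => aaaabbabb => aaabbabb => aabbabb => abbabb => abab => bb
  | aababaaaaa => ababaaaaa => bbaaaaa => baaaaa => aaaaa
  | aababab => ababab => bbab => ba => a
  | aabaaaaa => abaaaaa => baaaa => aaaa

aab->ab; aba->b; ba->a; bab->a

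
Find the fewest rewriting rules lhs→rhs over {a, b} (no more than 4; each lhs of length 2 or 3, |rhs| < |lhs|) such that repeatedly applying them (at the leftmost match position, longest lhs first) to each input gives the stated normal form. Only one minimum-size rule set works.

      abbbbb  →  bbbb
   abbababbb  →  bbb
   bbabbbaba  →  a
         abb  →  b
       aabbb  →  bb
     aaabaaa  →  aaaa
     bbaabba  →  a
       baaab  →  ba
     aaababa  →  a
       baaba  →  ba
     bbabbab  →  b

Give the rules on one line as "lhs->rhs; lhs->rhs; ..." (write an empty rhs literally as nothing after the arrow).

aab->; ab->; bba->aa

  | abbbbb => bbbb
  | abbababbb => bababbb => babbb => bbb
  | bbabbbaba => aabbbaba => bbaba => aaba => a
  | abb => b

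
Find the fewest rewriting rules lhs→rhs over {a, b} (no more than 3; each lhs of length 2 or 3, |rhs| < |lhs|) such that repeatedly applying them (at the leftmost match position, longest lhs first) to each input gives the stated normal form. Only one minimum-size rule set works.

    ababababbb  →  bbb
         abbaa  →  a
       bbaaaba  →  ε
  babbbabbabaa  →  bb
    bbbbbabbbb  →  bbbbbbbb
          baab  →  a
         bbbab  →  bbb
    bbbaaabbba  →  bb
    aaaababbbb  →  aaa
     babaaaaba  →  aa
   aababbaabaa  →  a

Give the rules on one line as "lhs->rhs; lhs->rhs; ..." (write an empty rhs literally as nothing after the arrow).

  | ababababbb => bababbb => babbb => bbb
  | abbaa => abaa => a
  | bbaaaba => baaba => aba => ε
  | babbbabbabaa => bbbabbabaa => bbbbabaa => bbbbaa => bbba => bb

ab->a; aba->; ba->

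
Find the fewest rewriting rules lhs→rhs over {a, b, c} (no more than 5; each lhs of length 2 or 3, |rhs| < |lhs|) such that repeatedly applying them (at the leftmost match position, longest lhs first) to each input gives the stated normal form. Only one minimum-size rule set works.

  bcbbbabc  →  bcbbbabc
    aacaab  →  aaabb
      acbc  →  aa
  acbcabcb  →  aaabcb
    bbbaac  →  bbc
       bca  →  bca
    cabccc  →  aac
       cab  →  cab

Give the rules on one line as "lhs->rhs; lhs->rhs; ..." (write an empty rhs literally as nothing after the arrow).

baa->; bcc->ac; caa->ab; cbc->a

  | bcbbbabc
  | aacaab => aaabb
  | acbc => aa
  | acbcabcb => aaabcb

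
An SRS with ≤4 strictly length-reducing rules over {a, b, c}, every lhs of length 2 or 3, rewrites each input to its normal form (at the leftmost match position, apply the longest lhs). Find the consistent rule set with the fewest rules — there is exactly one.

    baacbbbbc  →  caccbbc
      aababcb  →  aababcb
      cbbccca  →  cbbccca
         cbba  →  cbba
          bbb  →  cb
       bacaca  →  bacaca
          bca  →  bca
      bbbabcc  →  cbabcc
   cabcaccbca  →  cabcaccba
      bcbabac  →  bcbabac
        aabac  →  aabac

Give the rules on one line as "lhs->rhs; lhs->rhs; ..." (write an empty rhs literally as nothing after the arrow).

  | baacbbbbc => cacbbbbc => caccbbc
  | aababcb
  | cbbccca
  | cbba

baa->ca; bbb->cb; cbc->cb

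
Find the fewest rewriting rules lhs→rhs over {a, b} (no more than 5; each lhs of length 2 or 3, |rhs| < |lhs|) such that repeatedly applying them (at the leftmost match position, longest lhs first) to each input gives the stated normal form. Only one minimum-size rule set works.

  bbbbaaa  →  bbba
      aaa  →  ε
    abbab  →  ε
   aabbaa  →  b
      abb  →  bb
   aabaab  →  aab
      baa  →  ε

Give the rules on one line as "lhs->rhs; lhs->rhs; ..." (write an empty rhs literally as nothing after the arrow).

aaa->; abb->bb; baa->; bab->aa

  | bbbbaaa => bbba
  | aaa => ε
  | abbab => bbab => baa => ε
  | aabbaa => abbaa => bbaa => b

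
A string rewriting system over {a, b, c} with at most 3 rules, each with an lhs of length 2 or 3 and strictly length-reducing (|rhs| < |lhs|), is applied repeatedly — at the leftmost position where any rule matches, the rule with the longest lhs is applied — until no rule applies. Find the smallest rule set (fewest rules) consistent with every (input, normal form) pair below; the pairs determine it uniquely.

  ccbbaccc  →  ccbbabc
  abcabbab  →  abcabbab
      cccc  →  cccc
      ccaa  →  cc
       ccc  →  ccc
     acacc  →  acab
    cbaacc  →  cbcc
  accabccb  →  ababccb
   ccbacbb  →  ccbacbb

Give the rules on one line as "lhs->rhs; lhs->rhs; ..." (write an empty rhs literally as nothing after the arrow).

  | ccbbaccc => ccbbabc
  | abcabbab
  | cccc
  | ccaa => cc

aa->; acc->ab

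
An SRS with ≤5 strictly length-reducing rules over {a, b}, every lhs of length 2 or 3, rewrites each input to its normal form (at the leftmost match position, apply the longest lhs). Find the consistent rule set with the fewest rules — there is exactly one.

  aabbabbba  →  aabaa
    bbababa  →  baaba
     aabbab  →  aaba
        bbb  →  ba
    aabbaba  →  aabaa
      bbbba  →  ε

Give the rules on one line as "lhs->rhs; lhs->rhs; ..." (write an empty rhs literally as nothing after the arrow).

  | aabbabbba => aabbbbba => aababba => aabbba => aabaa
  | bbababa => bbbaba => baaba
  | aabbab => aabbb => aaba
  | bbb => ba

bab->bb; bb->; bba->bb; bbb->ba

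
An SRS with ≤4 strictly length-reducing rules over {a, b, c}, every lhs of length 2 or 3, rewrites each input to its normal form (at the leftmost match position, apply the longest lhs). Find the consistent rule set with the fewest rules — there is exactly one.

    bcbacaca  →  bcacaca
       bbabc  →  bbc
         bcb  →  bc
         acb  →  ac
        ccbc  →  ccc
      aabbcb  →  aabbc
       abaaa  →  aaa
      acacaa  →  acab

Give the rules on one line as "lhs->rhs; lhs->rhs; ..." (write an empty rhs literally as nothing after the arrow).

ba->; caa->b; cb->c

  | bcbacaca => bcacaca
  | bbabc => bbc
  | bcb => bc
  | acb => ac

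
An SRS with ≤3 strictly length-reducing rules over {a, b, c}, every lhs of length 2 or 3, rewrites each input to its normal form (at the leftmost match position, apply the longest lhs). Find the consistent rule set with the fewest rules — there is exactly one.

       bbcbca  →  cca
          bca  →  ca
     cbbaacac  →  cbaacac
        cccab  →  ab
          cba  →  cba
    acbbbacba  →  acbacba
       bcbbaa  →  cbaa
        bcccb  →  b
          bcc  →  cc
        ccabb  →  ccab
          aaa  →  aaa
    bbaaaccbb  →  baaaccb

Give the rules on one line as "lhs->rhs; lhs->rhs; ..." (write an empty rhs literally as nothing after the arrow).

bb->b; bc->c; ccc->

  | bbcbca => bcbca => cbca => cca
  | bca => ca
  | cbbaacac => cbaacac
  | cccab => ab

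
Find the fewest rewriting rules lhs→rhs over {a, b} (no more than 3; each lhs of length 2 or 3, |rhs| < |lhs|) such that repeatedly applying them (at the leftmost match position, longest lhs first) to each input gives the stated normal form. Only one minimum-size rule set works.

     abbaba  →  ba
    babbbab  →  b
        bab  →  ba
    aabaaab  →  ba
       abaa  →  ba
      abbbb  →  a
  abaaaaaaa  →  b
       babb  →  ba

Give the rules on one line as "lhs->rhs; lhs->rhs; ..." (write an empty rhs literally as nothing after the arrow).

  | abbaba => ababa => aaba => bba => ba
  | babbbab => babbab => babab => baab => bbb => bb => b
  | bab => ba
  | aabaaab => bbaaab => baaab => bbab => bab => ba

aa->b; ab->a; bb->b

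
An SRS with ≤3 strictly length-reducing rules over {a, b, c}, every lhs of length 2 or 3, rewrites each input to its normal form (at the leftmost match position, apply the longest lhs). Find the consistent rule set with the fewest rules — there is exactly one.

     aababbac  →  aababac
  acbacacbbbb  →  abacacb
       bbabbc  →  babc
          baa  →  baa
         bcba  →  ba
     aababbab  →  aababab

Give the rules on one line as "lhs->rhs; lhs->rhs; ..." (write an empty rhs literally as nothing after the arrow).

bb->b; cba->ba

  | aababbac => aababac
  | acbacacbbbb => abacacbbbb => abacacbbb => abacacbb => abacacb
  | bbabbc => babbc => babc
  | baa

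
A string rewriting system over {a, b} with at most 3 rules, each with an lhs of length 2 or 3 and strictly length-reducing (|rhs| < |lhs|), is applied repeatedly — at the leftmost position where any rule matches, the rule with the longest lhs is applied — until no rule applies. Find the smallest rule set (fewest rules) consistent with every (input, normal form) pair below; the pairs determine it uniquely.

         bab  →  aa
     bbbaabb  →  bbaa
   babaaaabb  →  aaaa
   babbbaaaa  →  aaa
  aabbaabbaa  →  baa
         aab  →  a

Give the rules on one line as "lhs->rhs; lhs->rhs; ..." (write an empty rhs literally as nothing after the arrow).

  | bab => aa
  | bbbaabb => bbbab => bbaa
  | babaaaabb => aaaaaabb => aaaaab => aaaa
  | babbbaaaa => aabbaaaa => abaaaa => aaa

ab->; aba->; bab->aa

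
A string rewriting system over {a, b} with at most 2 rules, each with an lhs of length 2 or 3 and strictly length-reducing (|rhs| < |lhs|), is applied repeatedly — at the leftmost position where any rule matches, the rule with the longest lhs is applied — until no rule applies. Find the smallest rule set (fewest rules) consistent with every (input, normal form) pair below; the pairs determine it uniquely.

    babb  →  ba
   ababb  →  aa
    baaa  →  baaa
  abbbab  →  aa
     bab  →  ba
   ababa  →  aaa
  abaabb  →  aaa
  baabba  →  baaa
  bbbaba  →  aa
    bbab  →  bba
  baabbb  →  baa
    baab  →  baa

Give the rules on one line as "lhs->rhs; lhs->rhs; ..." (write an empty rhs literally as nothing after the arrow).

  | babb => bab => ba
  | ababb => aabb => aab => aa
  | baaa
  | abbbab => abbab => abab => aab => aa

ab->a; bbb->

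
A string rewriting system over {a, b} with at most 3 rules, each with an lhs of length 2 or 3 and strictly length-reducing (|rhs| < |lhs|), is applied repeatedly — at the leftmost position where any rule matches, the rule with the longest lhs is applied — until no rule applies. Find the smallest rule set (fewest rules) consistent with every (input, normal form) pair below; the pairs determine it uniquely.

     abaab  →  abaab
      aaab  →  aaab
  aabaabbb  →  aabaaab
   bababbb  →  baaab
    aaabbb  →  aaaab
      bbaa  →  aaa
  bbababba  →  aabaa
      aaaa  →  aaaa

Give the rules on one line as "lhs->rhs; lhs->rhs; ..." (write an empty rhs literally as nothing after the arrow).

  | abaab
  | aaab
  | aabaabbb => aabaaab
  | bababbb => baabbb => baaab

bab->ba; bb->a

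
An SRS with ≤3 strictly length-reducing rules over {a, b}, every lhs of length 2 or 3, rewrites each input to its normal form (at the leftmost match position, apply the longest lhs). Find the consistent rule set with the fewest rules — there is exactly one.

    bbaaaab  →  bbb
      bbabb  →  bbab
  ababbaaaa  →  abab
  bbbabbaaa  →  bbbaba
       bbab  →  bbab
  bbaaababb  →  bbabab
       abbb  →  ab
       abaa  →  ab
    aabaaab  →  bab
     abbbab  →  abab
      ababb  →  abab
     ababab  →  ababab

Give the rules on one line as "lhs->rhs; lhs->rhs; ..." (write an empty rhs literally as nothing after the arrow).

aa->; abb->ab

  | bbaaaab => bbaab => bbb
  | bbabb => bbab
  | ababbaaaa => ababaaaa => ababaa => abab
  | bbbabbaaa => bbbabaaa => bbbaba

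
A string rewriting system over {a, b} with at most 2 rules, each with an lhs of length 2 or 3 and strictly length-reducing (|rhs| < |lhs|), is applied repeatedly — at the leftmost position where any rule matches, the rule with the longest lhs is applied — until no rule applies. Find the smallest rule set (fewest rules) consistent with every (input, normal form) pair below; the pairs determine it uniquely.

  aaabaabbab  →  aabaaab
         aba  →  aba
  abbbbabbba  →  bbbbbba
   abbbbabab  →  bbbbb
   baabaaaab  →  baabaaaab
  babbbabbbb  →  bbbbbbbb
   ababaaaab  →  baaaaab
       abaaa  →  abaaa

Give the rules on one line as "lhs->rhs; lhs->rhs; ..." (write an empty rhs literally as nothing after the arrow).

  | aaabaabbab => aaababaab => aaabbaab => aabaaab
  | aba
  | abbbbabbba => babbabbba => bbbabbba => bbbbbba
  | abbbbabab => babbabab => bbbabab => bbbbab => bbbbb

abb->ba; bab->bb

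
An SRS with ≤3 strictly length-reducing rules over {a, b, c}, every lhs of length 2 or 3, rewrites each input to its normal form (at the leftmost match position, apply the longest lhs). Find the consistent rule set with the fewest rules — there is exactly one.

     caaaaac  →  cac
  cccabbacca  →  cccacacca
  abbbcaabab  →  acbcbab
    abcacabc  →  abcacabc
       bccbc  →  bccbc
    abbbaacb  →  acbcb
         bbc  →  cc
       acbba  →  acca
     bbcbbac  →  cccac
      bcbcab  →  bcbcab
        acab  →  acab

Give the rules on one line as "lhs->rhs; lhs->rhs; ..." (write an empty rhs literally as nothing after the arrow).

aa->; bb->c

  | caaaaac => caaac => cac
  | cccabbacca => cccacacca
  | abbbcaabab => acbcaabab => acbcbab
  | abcacabc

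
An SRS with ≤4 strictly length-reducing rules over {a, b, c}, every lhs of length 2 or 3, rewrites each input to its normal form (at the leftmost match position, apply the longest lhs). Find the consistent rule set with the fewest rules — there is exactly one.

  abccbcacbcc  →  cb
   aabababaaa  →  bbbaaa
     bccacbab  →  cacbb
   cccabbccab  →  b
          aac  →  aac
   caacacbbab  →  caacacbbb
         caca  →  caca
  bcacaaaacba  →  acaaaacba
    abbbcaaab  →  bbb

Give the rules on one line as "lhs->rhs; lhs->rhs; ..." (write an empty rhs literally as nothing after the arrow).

  | abccbcacbcc => bccbcacbcc => cbcacbcc => cacbcc => cacc => cab => cb
  | aabababaaa => abababaaa => bababaaa => bbabaaa => bbbaaa
  | bccacbab => cacbab => cacbb
  | cccabbccab => bcabbccab => abbccab => bbccab => bcab => ab => b

ab->b; bc->; cc->b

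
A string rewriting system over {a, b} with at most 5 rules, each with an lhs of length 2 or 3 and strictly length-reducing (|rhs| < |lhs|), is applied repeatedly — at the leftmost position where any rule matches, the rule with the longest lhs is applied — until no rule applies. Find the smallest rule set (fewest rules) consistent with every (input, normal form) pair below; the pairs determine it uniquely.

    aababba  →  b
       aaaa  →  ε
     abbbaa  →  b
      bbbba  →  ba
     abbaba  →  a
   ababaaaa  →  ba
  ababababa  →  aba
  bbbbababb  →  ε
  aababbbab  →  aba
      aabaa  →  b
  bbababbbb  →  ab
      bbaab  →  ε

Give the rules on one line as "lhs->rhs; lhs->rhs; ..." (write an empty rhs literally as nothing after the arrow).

aa->b; bab->b; bb->; bbb->ba

  | aababba => bbabba => abba => aa => b
  | aaaa => baa => bb => ε
  | abbbaa => abaaa => abba => aa => b
  | bbbba => baba => ba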